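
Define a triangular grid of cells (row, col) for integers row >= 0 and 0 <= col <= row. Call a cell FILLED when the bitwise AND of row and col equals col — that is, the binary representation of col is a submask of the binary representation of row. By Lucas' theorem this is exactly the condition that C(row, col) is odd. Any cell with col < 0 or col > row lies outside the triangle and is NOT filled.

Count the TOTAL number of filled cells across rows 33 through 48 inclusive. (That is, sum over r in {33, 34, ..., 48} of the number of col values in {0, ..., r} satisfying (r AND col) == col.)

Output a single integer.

Answer: 164

Derivation:
r33=100001 pc2: +4 =4
r34=100010 pc2: +4 =8
r35=100011 pc3: +8 =16
r36=100100 pc2: +4 =20
r37=100101 pc3: +8 =28
r38=100110 pc3: +8 =36
r39=100111 pc4: +16 =52
r40=101000 pc2: +4 =56
r41=101001 pc3: +8 =64
r42=101010 pc3: +8 =72
r43=101011 pc4: +16 =88
r44=101100 pc3: +8 =96
r45=101101 pc4: +16 =112
r46=101110 pc4: +16 =128
r47=101111 pc5: +32 =160
r48=110000 pc2: +4 =164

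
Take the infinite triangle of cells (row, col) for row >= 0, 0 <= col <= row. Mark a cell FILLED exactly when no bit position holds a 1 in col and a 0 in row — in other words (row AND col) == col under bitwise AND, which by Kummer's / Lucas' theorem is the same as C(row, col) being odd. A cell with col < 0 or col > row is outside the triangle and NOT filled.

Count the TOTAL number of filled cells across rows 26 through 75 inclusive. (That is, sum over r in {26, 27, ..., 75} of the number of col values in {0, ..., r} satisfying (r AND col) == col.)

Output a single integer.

r26=11010 pc3: +8 =8
r27=11011 pc4: +16 =24
r28=11100 pc3: +8 =32
r29=11101 pc4: +16 =48
r30=11110 pc4: +16 =64
r31=11111 pc5: +32 =96
r32=100000 pc1: +2 =98
r33=100001 pc2: +4 =102
r34=100010 pc2: +4 =106
r35=100011 pc3: +8 =114
r36=100100 pc2: +4 =118
r37=100101 pc3: +8 =126
r38=100110 pc3: +8 =134
r39=100111 pc4: +16 =150
r40=101000 pc2: +4 =154
r41=101001 pc3: +8 =162
r42=101010 pc3: +8 =170
r43=101011 pc4: +16 =186
r44=101100 pc3: +8 =194
r45=101101 pc4: +16 =210
r46=101110 pc4: +16 =226
r47=101111 pc5: +32 =258
r48=110000 pc2: +4 =262
r49=110001 pc3: +8 =270
r50=110010 pc3: +8 =278
r51=110011 pc4: +16 =294
r52=110100 pc3: +8 =302
r53=110101 pc4: +16 =318
r54=110110 pc4: +16 =334
r55=110111 pc5: +32 =366
r56=111000 pc3: +8 =374
r57=111001 pc4: +16 =390
r58=111010 pc4: +16 =406
r59=111011 pc5: +32 =438
r60=111100 pc4: +16 =454
r61=111101 pc5: +32 =486
r62=111110 pc5: +32 =518
r63=111111 pc6: +64 =582
r64=1000000 pc1: +2 =584
r65=1000001 pc2: +4 =588
r66=1000010 pc2: +4 =592
r67=1000011 pc3: +8 =600
r68=1000100 pc2: +4 =604
r69=1000101 pc3: +8 =612
r70=1000110 pc3: +8 =620
r71=1000111 pc4: +16 =636
r72=1001000 pc2: +4 =640
r73=1001001 pc3: +8 =648
r74=1001010 pc3: +8 =656
r75=1001011 pc4: +16 =672

Answer: 672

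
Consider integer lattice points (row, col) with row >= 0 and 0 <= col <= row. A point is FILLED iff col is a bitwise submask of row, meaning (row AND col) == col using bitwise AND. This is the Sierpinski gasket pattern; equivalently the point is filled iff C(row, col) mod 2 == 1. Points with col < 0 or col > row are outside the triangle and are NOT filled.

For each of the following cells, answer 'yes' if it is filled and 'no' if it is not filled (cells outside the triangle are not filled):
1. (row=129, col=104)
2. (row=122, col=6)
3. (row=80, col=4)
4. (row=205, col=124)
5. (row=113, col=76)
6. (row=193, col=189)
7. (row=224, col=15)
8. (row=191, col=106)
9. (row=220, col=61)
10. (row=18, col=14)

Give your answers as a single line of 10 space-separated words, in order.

Answer: no no no no no no no no no no

Derivation:
(129,104): row=0b10000001, col=0b1101000, row AND col = 0b0 = 0; 0 != 104 -> empty
(122,6): row=0b1111010, col=0b110, row AND col = 0b10 = 2; 2 != 6 -> empty
(80,4): row=0b1010000, col=0b100, row AND col = 0b0 = 0; 0 != 4 -> empty
(205,124): row=0b11001101, col=0b1111100, row AND col = 0b1001100 = 76; 76 != 124 -> empty
(113,76): row=0b1110001, col=0b1001100, row AND col = 0b1000000 = 64; 64 != 76 -> empty
(193,189): row=0b11000001, col=0b10111101, row AND col = 0b10000001 = 129; 129 != 189 -> empty
(224,15): row=0b11100000, col=0b1111, row AND col = 0b0 = 0; 0 != 15 -> empty
(191,106): row=0b10111111, col=0b1101010, row AND col = 0b101010 = 42; 42 != 106 -> empty
(220,61): row=0b11011100, col=0b111101, row AND col = 0b11100 = 28; 28 != 61 -> empty
(18,14): row=0b10010, col=0b1110, row AND col = 0b10 = 2; 2 != 14 -> empty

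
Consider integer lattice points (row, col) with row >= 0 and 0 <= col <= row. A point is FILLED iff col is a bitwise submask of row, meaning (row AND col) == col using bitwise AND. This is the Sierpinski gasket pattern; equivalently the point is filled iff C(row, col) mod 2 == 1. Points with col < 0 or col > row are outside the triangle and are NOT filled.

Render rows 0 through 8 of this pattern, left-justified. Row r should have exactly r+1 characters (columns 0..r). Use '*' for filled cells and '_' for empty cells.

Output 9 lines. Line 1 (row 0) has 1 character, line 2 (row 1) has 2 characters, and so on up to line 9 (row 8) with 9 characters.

Answer: *
**
*_*
****
*___*
**__**
*_*_*_*
********
*_______*

Derivation:
r0=0: *
r1=1: **
r2=10: *_*
r3=11: ****
r4=100: *___*
r5=101: **__**
r6=110: *_*_*_*
r7=111: ********
r8=1000: *_______*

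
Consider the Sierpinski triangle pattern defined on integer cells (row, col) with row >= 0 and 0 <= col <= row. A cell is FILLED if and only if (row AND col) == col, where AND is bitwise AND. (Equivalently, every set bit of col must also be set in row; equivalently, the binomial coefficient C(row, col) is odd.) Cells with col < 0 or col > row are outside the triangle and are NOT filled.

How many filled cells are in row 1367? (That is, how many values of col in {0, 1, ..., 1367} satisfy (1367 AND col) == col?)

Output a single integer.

Answer: 128

Derivation:
1367 in binary = 10101010111
popcount(1367) = number of 1-bits in 10101010111 = 7
A col c satisfies (1367 AND c) == c iff every set bit of c is also set in 1367; each of the 7 set bits of 1367 can independently be on or off in c.
count = 2^7 = 128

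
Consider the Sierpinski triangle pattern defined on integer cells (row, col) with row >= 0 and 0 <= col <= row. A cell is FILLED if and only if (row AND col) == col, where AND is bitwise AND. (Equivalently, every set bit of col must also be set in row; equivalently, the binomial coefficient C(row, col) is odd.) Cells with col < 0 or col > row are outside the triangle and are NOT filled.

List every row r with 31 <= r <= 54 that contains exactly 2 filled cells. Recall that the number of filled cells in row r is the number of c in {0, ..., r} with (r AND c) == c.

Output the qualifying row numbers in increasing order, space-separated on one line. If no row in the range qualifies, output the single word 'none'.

Answer: 32

Derivation:
Row r has 2^popcount(r) filled cells, so we need popcount(r) = log2(2) = 1.
Scan r = 31..54 and keep those with exactly 1 one-bits:
r=31=11111 popcount=5 -> skip
r=32=100000 popcount=1 -> KEEP
r=33=100001 popcount=2 -> skip
r=34=100010 popcount=2 -> skip
r=35=100011 popcount=3 -> skip
r=36=100100 popcount=2 -> skip
r=37=100101 popcount=3 -> skip
r=38=100110 popcount=3 -> skip
r=39=100111 popcount=4 -> skip
r=40=101000 popcount=2 -> skip
r=41=101001 popcount=3 -> skip
r=42=101010 popcount=3 -> skip
r=43=101011 popcount=4 -> skip
r=44=101100 popcount=3 -> skip
r=45=101101 popcount=4 -> skip
r=46=101110 popcount=4 -> skip
r=47=101111 popcount=5 -> skip
r=48=110000 popcount=2 -> skip
r=49=110001 popcount=3 -> skip
r=50=110010 popcount=3 -> skip
r=51=110011 popcount=4 -> skip
r=52=110100 popcount=3 -> skip
r=53=110101 popcount=4 -> skip
r=54=110110 popcount=4 -> skip
Kept rows: 32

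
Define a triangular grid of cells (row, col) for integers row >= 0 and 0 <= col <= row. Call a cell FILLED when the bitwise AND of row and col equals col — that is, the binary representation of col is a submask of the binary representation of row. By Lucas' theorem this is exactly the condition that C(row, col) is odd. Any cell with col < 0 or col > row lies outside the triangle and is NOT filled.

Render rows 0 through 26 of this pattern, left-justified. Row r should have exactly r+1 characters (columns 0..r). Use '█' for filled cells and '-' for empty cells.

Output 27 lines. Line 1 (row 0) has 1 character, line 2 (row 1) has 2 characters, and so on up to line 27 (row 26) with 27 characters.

r0=0: █
r1=1: ██
r2=10: █-█
r3=11: ████
r4=100: █---█
r5=101: ██--██
r6=110: █-█-█-█
r7=111: ████████
r8=1000: █-------█
r9=1001: ██------██
r10=1010: █-█-----█-█
r11=1011: ████----████
r12=1100: █---█---█---█
r13=1101: ██--██--██--██
r14=1110: █-█-█-█-█-█-█-█
r15=1111: ████████████████
r16=10000: █---------------█
r17=10001: ██--------------██
r18=10010: █-█-------------█-█
r19=10011: ████------------████
r20=10100: █---█-----------█---█
r21=10101: ██--██----------██--██
r22=10110: █-█-█-█---------█-█-█-█
r23=10111: ████████--------████████
r24=11000: █-------█-------█-------█
r25=11001: ██------██------██------██
r26=11010: █-█-----█-█-----█-█-----█-█

Answer: █
██
█-█
████
█---█
██--██
█-█-█-█
████████
█-------█
██------██
█-█-----█-█
████----████
█---█---█---█
██--██--██--██
█-█-█-█-█-█-█-█
████████████████
█---------------█
██--------------██
█-█-------------█-█
████------------████
█---█-----------█---█
██--██----------██--██
█-█-█-█---------█-█-█-█
████████--------████████
█-------█-------█-------█
██------██------██------██
█-█-----█-█-----█-█-----█-█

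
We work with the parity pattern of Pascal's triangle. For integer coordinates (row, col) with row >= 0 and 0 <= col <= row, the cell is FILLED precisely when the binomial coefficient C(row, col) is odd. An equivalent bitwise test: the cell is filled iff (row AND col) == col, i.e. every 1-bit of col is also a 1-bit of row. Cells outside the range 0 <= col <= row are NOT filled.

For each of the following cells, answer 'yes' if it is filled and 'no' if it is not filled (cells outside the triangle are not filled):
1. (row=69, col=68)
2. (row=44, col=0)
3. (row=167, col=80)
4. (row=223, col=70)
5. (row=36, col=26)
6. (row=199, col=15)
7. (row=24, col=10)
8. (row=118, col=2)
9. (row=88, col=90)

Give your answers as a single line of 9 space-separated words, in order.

(69,68): row=0b1000101, col=0b1000100, row AND col = 0b1000100 = 68; 68 == 68 -> filled
(44,0): row=0b101100, col=0b0, row AND col = 0b0 = 0; 0 == 0 -> filled
(167,80): row=0b10100111, col=0b1010000, row AND col = 0b0 = 0; 0 != 80 -> empty
(223,70): row=0b11011111, col=0b1000110, row AND col = 0b1000110 = 70; 70 == 70 -> filled
(36,26): row=0b100100, col=0b11010, row AND col = 0b0 = 0; 0 != 26 -> empty
(199,15): row=0b11000111, col=0b1111, row AND col = 0b111 = 7; 7 != 15 -> empty
(24,10): row=0b11000, col=0b1010, row AND col = 0b1000 = 8; 8 != 10 -> empty
(118,2): row=0b1110110, col=0b10, row AND col = 0b10 = 2; 2 == 2 -> filled
(88,90): col outside [0, 88] -> not filled

Answer: yes yes no yes no no no yes no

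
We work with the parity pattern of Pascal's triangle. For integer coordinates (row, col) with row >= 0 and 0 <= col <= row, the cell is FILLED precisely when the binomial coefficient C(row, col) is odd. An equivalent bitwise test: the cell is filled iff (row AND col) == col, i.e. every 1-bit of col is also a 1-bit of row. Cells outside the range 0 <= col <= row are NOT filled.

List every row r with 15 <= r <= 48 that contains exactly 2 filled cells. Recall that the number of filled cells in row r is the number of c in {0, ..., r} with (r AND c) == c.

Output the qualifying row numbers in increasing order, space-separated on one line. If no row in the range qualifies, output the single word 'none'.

Row r has 2^popcount(r) filled cells, so we need popcount(r) = log2(2) = 1.
Scan r = 15..48 and keep those with exactly 1 one-bits:
r=15=1111 popcount=4 -> skip
r=16=10000 popcount=1 -> KEEP
r=17=10001 popcount=2 -> skip
r=18=10010 popcount=2 -> skip
r=19=10011 popcount=3 -> skip
r=20=10100 popcount=2 -> skip
r=21=10101 popcount=3 -> skip
r=22=10110 popcount=3 -> skip
r=23=10111 popcount=4 -> skip
r=24=11000 popcount=2 -> skip
r=25=11001 popcount=3 -> skip
r=26=11010 popcount=3 -> skip
r=27=11011 popcount=4 -> skip
r=28=11100 popcount=3 -> skip
r=29=11101 popcount=4 -> skip
r=30=11110 popcount=4 -> skip
r=31=11111 popcount=5 -> skip
r=32=100000 popcount=1 -> KEEP
r=33=100001 popcount=2 -> skip
r=34=100010 popcount=2 -> skip
r=35=100011 popcount=3 -> skip
r=36=100100 popcount=2 -> skip
r=37=100101 popcount=3 -> skip
r=38=100110 popcount=3 -> skip
r=39=100111 popcount=4 -> skip
r=40=101000 popcount=2 -> skip
r=41=101001 popcount=3 -> skip
r=42=101010 popcount=3 -> skip
r=43=101011 popcount=4 -> skip
r=44=101100 popcount=3 -> skip
r=45=101101 popcount=4 -> skip
r=46=101110 popcount=4 -> skip
r=47=101111 popcount=5 -> skip
r=48=110000 popcount=2 -> skip
Kept rows: 16 32

Answer: 16 32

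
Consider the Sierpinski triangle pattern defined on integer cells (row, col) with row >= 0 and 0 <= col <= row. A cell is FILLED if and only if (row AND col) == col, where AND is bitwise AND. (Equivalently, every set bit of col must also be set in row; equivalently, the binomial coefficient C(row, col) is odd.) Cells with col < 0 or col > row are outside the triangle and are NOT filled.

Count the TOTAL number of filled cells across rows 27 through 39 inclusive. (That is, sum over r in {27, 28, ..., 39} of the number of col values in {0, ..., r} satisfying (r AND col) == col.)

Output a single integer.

Answer: 142

Derivation:
r27=11011 pc4: +16 =16
r28=11100 pc3: +8 =24
r29=11101 pc4: +16 =40
r30=11110 pc4: +16 =56
r31=11111 pc5: +32 =88
r32=100000 pc1: +2 =90
r33=100001 pc2: +4 =94
r34=100010 pc2: +4 =98
r35=100011 pc3: +8 =106
r36=100100 pc2: +4 =110
r37=100101 pc3: +8 =118
r38=100110 pc3: +8 =126
r39=100111 pc4: +16 =142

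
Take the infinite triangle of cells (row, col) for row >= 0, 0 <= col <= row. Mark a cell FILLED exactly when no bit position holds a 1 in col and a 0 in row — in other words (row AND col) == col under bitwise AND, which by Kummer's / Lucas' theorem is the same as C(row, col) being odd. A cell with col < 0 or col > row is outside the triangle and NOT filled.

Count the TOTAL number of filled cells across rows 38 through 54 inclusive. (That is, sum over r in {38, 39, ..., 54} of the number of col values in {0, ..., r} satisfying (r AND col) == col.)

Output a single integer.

r38=100110 pc3: +8 =8
r39=100111 pc4: +16 =24
r40=101000 pc2: +4 =28
r41=101001 pc3: +8 =36
r42=101010 pc3: +8 =44
r43=101011 pc4: +16 =60
r44=101100 pc3: +8 =68
r45=101101 pc4: +16 =84
r46=101110 pc4: +16 =100
r47=101111 pc5: +32 =132
r48=110000 pc2: +4 =136
r49=110001 pc3: +8 =144
r50=110010 pc3: +8 =152
r51=110011 pc4: +16 =168
r52=110100 pc3: +8 =176
r53=110101 pc4: +16 =192
r54=110110 pc4: +16 =208

Answer: 208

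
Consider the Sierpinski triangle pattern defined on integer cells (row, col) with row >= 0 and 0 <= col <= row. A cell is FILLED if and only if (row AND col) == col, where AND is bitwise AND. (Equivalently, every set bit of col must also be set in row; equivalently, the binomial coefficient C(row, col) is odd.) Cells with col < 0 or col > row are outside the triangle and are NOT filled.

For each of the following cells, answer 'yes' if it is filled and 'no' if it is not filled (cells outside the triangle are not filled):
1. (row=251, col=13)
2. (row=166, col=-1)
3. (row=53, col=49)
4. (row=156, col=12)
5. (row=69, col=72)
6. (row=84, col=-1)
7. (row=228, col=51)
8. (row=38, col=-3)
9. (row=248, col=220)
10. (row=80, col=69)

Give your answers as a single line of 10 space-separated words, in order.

Answer: no no yes yes no no no no no no

Derivation:
(251,13): row=0b11111011, col=0b1101, row AND col = 0b1001 = 9; 9 != 13 -> empty
(166,-1): col outside [0, 166] -> not filled
(53,49): row=0b110101, col=0b110001, row AND col = 0b110001 = 49; 49 == 49 -> filled
(156,12): row=0b10011100, col=0b1100, row AND col = 0b1100 = 12; 12 == 12 -> filled
(69,72): col outside [0, 69] -> not filled
(84,-1): col outside [0, 84] -> not filled
(228,51): row=0b11100100, col=0b110011, row AND col = 0b100000 = 32; 32 != 51 -> empty
(38,-3): col outside [0, 38] -> not filled
(248,220): row=0b11111000, col=0b11011100, row AND col = 0b11011000 = 216; 216 != 220 -> empty
(80,69): row=0b1010000, col=0b1000101, row AND col = 0b1000000 = 64; 64 != 69 -> empty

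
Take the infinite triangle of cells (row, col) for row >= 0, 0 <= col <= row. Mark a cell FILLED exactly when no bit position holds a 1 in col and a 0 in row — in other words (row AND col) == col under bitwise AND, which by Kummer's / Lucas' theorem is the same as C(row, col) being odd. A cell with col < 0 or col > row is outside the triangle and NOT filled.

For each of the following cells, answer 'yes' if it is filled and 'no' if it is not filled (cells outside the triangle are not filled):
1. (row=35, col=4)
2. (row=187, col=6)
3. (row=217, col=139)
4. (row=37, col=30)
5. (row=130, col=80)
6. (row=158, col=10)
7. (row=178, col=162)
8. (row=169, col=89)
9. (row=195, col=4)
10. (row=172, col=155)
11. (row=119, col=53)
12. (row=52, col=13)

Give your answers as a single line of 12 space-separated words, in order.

(35,4): row=0b100011, col=0b100, row AND col = 0b0 = 0; 0 != 4 -> empty
(187,6): row=0b10111011, col=0b110, row AND col = 0b10 = 2; 2 != 6 -> empty
(217,139): row=0b11011001, col=0b10001011, row AND col = 0b10001001 = 137; 137 != 139 -> empty
(37,30): row=0b100101, col=0b11110, row AND col = 0b100 = 4; 4 != 30 -> empty
(130,80): row=0b10000010, col=0b1010000, row AND col = 0b0 = 0; 0 != 80 -> empty
(158,10): row=0b10011110, col=0b1010, row AND col = 0b1010 = 10; 10 == 10 -> filled
(178,162): row=0b10110010, col=0b10100010, row AND col = 0b10100010 = 162; 162 == 162 -> filled
(169,89): row=0b10101001, col=0b1011001, row AND col = 0b1001 = 9; 9 != 89 -> empty
(195,4): row=0b11000011, col=0b100, row AND col = 0b0 = 0; 0 != 4 -> empty
(172,155): row=0b10101100, col=0b10011011, row AND col = 0b10001000 = 136; 136 != 155 -> empty
(119,53): row=0b1110111, col=0b110101, row AND col = 0b110101 = 53; 53 == 53 -> filled
(52,13): row=0b110100, col=0b1101, row AND col = 0b100 = 4; 4 != 13 -> empty

Answer: no no no no no yes yes no no no yes no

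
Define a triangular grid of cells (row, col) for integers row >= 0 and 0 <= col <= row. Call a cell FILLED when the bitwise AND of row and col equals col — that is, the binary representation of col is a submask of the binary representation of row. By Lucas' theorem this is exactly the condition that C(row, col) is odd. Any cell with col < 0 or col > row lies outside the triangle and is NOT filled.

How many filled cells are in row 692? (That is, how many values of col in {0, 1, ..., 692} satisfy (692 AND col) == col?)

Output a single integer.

692 in binary = 1010110100
popcount(692) = number of 1-bits in 1010110100 = 5
A col c satisfies (692 AND c) == c iff every set bit of c is also set in 692; each of the 5 set bits of 692 can independently be on or off in c.
count = 2^5 = 32

Answer: 32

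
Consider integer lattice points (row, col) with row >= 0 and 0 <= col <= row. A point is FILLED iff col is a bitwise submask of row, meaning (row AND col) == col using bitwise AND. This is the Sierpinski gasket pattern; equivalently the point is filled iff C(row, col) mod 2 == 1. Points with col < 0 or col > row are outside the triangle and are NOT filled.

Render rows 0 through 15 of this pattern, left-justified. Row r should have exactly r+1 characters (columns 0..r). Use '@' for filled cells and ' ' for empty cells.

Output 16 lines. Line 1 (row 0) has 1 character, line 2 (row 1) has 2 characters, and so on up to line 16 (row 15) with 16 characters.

r0=0: @
r1=1: @@
r2=10: @ @
r3=11: @@@@
r4=100: @   @
r5=101: @@  @@
r6=110: @ @ @ @
r7=111: @@@@@@@@
r8=1000: @       @
r9=1001: @@      @@
r10=1010: @ @     @ @
r11=1011: @@@@    @@@@
r12=1100: @   @   @   @
r13=1101: @@  @@  @@  @@
r14=1110: @ @ @ @ @ @ @ @
r15=1111: @@@@@@@@@@@@@@@@

Answer: @
@@
@ @
@@@@
@   @
@@  @@
@ @ @ @
@@@@@@@@
@       @
@@      @@
@ @     @ @
@@@@    @@@@
@   @   @   @
@@  @@  @@  @@
@ @ @ @ @ @ @ @
@@@@@@@@@@@@@@@@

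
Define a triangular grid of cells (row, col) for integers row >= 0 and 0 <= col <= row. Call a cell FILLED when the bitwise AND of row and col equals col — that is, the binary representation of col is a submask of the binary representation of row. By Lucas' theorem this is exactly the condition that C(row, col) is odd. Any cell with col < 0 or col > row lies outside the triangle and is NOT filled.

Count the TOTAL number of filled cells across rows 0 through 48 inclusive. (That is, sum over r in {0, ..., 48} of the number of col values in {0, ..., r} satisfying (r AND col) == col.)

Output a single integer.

r0=0 pc0: +1 =1
r1=1 pc1: +2 =3
r2=10 pc1: +2 =5
r3=11 pc2: +4 =9
r4=100 pc1: +2 =11
r5=101 pc2: +4 =15
r6=110 pc2: +4 =19
r7=111 pc3: +8 =27
r8=1000 pc1: +2 =29
r9=1001 pc2: +4 =33
r10=1010 pc2: +4 =37
r11=1011 pc3: +8 =45
r12=1100 pc2: +4 =49
r13=1101 pc3: +8 =57
r14=1110 pc3: +8 =65
r15=1111 pc4: +16 =81
r16=10000 pc1: +2 =83
r17=10001 pc2: +4 =87
r18=10010 pc2: +4 =91
r19=10011 pc3: +8 =99
r20=10100 pc2: +4 =103
r21=10101 pc3: +8 =111
r22=10110 pc3: +8 =119
r23=10111 pc4: +16 =135
r24=11000 pc2: +4 =139
r25=11001 pc3: +8 =147
r26=11010 pc3: +8 =155
r27=11011 pc4: +16 =171
r28=11100 pc3: +8 =179
r29=11101 pc4: +16 =195
r30=11110 pc4: +16 =211
r31=11111 pc5: +32 =243
r32=100000 pc1: +2 =245
r33=100001 pc2: +4 =249
r34=100010 pc2: +4 =253
r35=100011 pc3: +8 =261
r36=100100 pc2: +4 =265
r37=100101 pc3: +8 =273
r38=100110 pc3: +8 =281
r39=100111 pc4: +16 =297
r40=101000 pc2: +4 =301
r41=101001 pc3: +8 =309
r42=101010 pc3: +8 =317
r43=101011 pc4: +16 =333
r44=101100 pc3: +8 =341
r45=101101 pc4: +16 =357
r46=101110 pc4: +16 =373
r47=101111 pc5: +32 =405
r48=110000 pc2: +4 =409

Answer: 409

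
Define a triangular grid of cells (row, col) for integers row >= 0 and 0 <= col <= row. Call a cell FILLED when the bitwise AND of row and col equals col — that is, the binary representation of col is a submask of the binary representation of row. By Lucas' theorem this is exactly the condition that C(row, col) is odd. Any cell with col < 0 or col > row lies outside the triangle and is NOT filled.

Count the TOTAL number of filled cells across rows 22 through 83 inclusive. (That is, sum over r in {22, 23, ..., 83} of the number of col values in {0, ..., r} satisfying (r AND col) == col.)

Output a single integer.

r22=10110 pc3: +8 =8
r23=10111 pc4: +16 =24
r24=11000 pc2: +4 =28
r25=11001 pc3: +8 =36
r26=11010 pc3: +8 =44
r27=11011 pc4: +16 =60
r28=11100 pc3: +8 =68
r29=11101 pc4: +16 =84
r30=11110 pc4: +16 =100
r31=11111 pc5: +32 =132
r32=100000 pc1: +2 =134
r33=100001 pc2: +4 =138
r34=100010 pc2: +4 =142
r35=100011 pc3: +8 =150
r36=100100 pc2: +4 =154
r37=100101 pc3: +8 =162
r38=100110 pc3: +8 =170
r39=100111 pc4: +16 =186
r40=101000 pc2: +4 =190
r41=101001 pc3: +8 =198
r42=101010 pc3: +8 =206
r43=101011 pc4: +16 =222
r44=101100 pc3: +8 =230
r45=101101 pc4: +16 =246
r46=101110 pc4: +16 =262
r47=101111 pc5: +32 =294
r48=110000 pc2: +4 =298
r49=110001 pc3: +8 =306
r50=110010 pc3: +8 =314
r51=110011 pc4: +16 =330
r52=110100 pc3: +8 =338
r53=110101 pc4: +16 =354
r54=110110 pc4: +16 =370
r55=110111 pc5: +32 =402
r56=111000 pc3: +8 =410
r57=111001 pc4: +16 =426
r58=111010 pc4: +16 =442
r59=111011 pc5: +32 =474
r60=111100 pc4: +16 =490
r61=111101 pc5: +32 =522
r62=111110 pc5: +32 =554
r63=111111 pc6: +64 =618
r64=1000000 pc1: +2 =620
r65=1000001 pc2: +4 =624
r66=1000010 pc2: +4 =628
r67=1000011 pc3: +8 =636
r68=1000100 pc2: +4 =640
r69=1000101 pc3: +8 =648
r70=1000110 pc3: +8 =656
r71=1000111 pc4: +16 =672
r72=1001000 pc2: +4 =676
r73=1001001 pc3: +8 =684
r74=1001010 pc3: +8 =692
r75=1001011 pc4: +16 =708
r76=1001100 pc3: +8 =716
r77=1001101 pc4: +16 =732
r78=1001110 pc4: +16 =748
r79=1001111 pc5: +32 =780
r80=1010000 pc2: +4 =784
r81=1010001 pc3: +8 =792
r82=1010010 pc3: +8 =800
r83=1010011 pc4: +16 =816

Answer: 816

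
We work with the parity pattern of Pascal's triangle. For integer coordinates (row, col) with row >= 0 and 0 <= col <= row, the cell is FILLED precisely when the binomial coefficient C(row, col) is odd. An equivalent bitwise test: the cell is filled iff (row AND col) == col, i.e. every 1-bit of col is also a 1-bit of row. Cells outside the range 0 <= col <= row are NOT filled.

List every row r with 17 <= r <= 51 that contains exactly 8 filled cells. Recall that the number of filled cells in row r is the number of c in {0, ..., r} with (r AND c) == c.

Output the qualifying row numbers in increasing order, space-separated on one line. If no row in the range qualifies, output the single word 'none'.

Answer: 19 21 22 25 26 28 35 37 38 41 42 44 49 50

Derivation:
Row r has 2^popcount(r) filled cells, so we need popcount(r) = log2(8) = 3.
Scan r = 17..51 and keep those with exactly 3 one-bits:
r=17=10001 popcount=2 -> skip
r=18=10010 popcount=2 -> skip
r=19=10011 popcount=3 -> KEEP
r=20=10100 popcount=2 -> skip
r=21=10101 popcount=3 -> KEEP
r=22=10110 popcount=3 -> KEEP
r=23=10111 popcount=4 -> skip
r=24=11000 popcount=2 -> skip
r=25=11001 popcount=3 -> KEEP
r=26=11010 popcount=3 -> KEEP
r=27=11011 popcount=4 -> skip
r=28=11100 popcount=3 -> KEEP
r=29=11101 popcount=4 -> skip
r=30=11110 popcount=4 -> skip
r=31=11111 popcount=5 -> skip
r=32=100000 popcount=1 -> skip
r=33=100001 popcount=2 -> skip
r=34=100010 popcount=2 -> skip
r=35=100011 popcount=3 -> KEEP
r=36=100100 popcount=2 -> skip
r=37=100101 popcount=3 -> KEEP
r=38=100110 popcount=3 -> KEEP
r=39=100111 popcount=4 -> skip
r=40=101000 popcount=2 -> skip
r=41=101001 popcount=3 -> KEEP
r=42=101010 popcount=3 -> KEEP
r=43=101011 popcount=4 -> skip
r=44=101100 popcount=3 -> KEEP
r=45=101101 popcount=4 -> skip
r=46=101110 popcount=4 -> skip
r=47=101111 popcount=5 -> skip
r=48=110000 popcount=2 -> skip
r=49=110001 popcount=3 -> KEEP
r=50=110010 popcount=3 -> KEEP
r=51=110011 popcount=4 -> skip
Kept rows: 19 21 22 25 26 28 35 37 38 41 42 44 49 50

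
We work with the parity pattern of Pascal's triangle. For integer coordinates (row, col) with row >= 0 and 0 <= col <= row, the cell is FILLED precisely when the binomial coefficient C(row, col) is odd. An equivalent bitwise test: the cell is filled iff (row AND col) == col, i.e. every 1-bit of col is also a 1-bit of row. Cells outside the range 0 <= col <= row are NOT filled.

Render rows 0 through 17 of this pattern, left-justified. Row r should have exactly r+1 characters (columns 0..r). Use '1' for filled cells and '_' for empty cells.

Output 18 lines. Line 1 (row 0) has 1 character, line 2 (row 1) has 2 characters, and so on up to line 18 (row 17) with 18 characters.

r0=0: 1
r1=1: 11
r2=10: 1_1
r3=11: 1111
r4=100: 1___1
r5=101: 11__11
r6=110: 1_1_1_1
r7=111: 11111111
r8=1000: 1_______1
r9=1001: 11______11
r10=1010: 1_1_____1_1
r11=1011: 1111____1111
r12=1100: 1___1___1___1
r13=1101: 11__11__11__11
r14=1110: 1_1_1_1_1_1_1_1
r15=1111: 1111111111111111
r16=10000: 1_______________1
r17=10001: 11______________11

Answer: 1
11
1_1
1111
1___1
11__11
1_1_1_1
11111111
1_______1
11______11
1_1_____1_1
1111____1111
1___1___1___1
11__11__11__11
1_1_1_1_1_1_1_1
1111111111111111
1_______________1
11______________11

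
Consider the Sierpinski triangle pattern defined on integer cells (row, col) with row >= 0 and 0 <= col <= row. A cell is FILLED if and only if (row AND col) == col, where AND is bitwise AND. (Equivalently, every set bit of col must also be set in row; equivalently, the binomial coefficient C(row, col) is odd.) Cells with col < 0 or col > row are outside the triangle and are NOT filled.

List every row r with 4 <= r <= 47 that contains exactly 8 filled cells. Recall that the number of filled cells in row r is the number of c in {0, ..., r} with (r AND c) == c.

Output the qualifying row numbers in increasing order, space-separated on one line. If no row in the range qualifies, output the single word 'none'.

Answer: 7 11 13 14 19 21 22 25 26 28 35 37 38 41 42 44

Derivation:
Row r has 2^popcount(r) filled cells, so we need popcount(r) = log2(8) = 3.
Scan r = 4..47 and keep those with exactly 3 one-bits:
r=4=100 popcount=1 -> skip
r=5=101 popcount=2 -> skip
r=6=110 popcount=2 -> skip
r=7=111 popcount=3 -> KEEP
r=8=1000 popcount=1 -> skip
r=9=1001 popcount=2 -> skip
r=10=1010 popcount=2 -> skip
r=11=1011 popcount=3 -> KEEP
r=12=1100 popcount=2 -> skip
r=13=1101 popcount=3 -> KEEP
r=14=1110 popcount=3 -> KEEP
r=15=1111 popcount=4 -> skip
r=16=10000 popcount=1 -> skip
r=17=10001 popcount=2 -> skip
r=18=10010 popcount=2 -> skip
r=19=10011 popcount=3 -> KEEP
r=20=10100 popcount=2 -> skip
r=21=10101 popcount=3 -> KEEP
r=22=10110 popcount=3 -> KEEP
r=23=10111 popcount=4 -> skip
r=24=11000 popcount=2 -> skip
r=25=11001 popcount=3 -> KEEP
r=26=11010 popcount=3 -> KEEP
r=27=11011 popcount=4 -> skip
r=28=11100 popcount=3 -> KEEP
r=29=11101 popcount=4 -> skip
r=30=11110 popcount=4 -> skip
r=31=11111 popcount=5 -> skip
r=32=100000 popcount=1 -> skip
r=33=100001 popcount=2 -> skip
r=34=100010 popcount=2 -> skip
r=35=100011 popcount=3 -> KEEP
r=36=100100 popcount=2 -> skip
r=37=100101 popcount=3 -> KEEP
r=38=100110 popcount=3 -> KEEP
r=39=100111 popcount=4 -> skip
r=40=101000 popcount=2 -> skip
r=41=101001 popcount=3 -> KEEP
r=42=101010 popcount=3 -> KEEP
r=43=101011 popcount=4 -> skip
r=44=101100 popcount=3 -> KEEP
r=45=101101 popcount=4 -> skip
r=46=101110 popcount=4 -> skip
r=47=101111 popcount=5 -> skip
Kept rows: 7 11 13 14 19 21 22 25 26 28 35 37 38 41 42 44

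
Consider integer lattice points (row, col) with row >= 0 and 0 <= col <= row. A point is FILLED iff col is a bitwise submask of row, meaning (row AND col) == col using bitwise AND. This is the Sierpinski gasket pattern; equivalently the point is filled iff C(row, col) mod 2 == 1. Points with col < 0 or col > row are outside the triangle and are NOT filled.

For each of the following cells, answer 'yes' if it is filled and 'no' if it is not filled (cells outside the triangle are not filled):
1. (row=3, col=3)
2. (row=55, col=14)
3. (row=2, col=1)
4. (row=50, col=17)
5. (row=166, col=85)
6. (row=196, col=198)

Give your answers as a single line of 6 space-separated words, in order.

Answer: yes no no no no no

Derivation:
(3,3): row=0b11, col=0b11, row AND col = 0b11 = 3; 3 == 3 -> filled
(55,14): row=0b110111, col=0b1110, row AND col = 0b110 = 6; 6 != 14 -> empty
(2,1): row=0b10, col=0b1, row AND col = 0b0 = 0; 0 != 1 -> empty
(50,17): row=0b110010, col=0b10001, row AND col = 0b10000 = 16; 16 != 17 -> empty
(166,85): row=0b10100110, col=0b1010101, row AND col = 0b100 = 4; 4 != 85 -> empty
(196,198): col outside [0, 196] -> not filled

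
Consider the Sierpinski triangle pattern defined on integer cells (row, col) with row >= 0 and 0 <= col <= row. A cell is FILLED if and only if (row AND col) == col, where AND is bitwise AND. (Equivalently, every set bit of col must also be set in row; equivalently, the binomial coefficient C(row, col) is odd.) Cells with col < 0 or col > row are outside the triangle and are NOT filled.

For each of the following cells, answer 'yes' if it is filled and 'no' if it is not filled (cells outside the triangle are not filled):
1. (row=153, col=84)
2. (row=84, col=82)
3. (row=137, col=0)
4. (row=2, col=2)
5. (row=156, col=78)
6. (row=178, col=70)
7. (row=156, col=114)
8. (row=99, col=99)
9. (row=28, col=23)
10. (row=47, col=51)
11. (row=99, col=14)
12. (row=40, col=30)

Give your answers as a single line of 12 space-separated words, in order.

Answer: no no yes yes no no no yes no no no no

Derivation:
(153,84): row=0b10011001, col=0b1010100, row AND col = 0b10000 = 16; 16 != 84 -> empty
(84,82): row=0b1010100, col=0b1010010, row AND col = 0b1010000 = 80; 80 != 82 -> empty
(137,0): row=0b10001001, col=0b0, row AND col = 0b0 = 0; 0 == 0 -> filled
(2,2): row=0b10, col=0b10, row AND col = 0b10 = 2; 2 == 2 -> filled
(156,78): row=0b10011100, col=0b1001110, row AND col = 0b1100 = 12; 12 != 78 -> empty
(178,70): row=0b10110010, col=0b1000110, row AND col = 0b10 = 2; 2 != 70 -> empty
(156,114): row=0b10011100, col=0b1110010, row AND col = 0b10000 = 16; 16 != 114 -> empty
(99,99): row=0b1100011, col=0b1100011, row AND col = 0b1100011 = 99; 99 == 99 -> filled
(28,23): row=0b11100, col=0b10111, row AND col = 0b10100 = 20; 20 != 23 -> empty
(47,51): col outside [0, 47] -> not filled
(99,14): row=0b1100011, col=0b1110, row AND col = 0b10 = 2; 2 != 14 -> empty
(40,30): row=0b101000, col=0b11110, row AND col = 0b1000 = 8; 8 != 30 -> empty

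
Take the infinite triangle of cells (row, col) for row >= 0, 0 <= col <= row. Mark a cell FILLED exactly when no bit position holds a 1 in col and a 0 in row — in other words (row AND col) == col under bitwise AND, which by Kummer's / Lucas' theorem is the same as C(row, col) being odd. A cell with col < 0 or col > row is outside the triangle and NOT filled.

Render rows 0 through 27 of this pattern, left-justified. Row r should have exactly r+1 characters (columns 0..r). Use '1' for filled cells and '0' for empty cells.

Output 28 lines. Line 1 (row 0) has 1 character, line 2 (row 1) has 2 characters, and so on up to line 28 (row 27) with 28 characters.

r0=0: 1
r1=1: 11
r2=10: 101
r3=11: 1111
r4=100: 10001
r5=101: 110011
r6=110: 1010101
r7=111: 11111111
r8=1000: 100000001
r9=1001: 1100000011
r10=1010: 10100000101
r11=1011: 111100001111
r12=1100: 1000100010001
r13=1101: 11001100110011
r14=1110: 101010101010101
r15=1111: 1111111111111111
r16=10000: 10000000000000001
r17=10001: 110000000000000011
r18=10010: 1010000000000000101
r19=10011: 11110000000000001111
r20=10100: 100010000000000010001
r21=10101: 1100110000000000110011
r22=10110: 10101010000000001010101
r23=10111: 111111110000000011111111
r24=11000: 1000000010000000100000001
r25=11001: 11000000110000001100000011
r26=11010: 101000001010000010100000101
r27=11011: 1111000011110000111100001111

Answer: 1
11
101
1111
10001
110011
1010101
11111111
100000001
1100000011
10100000101
111100001111
1000100010001
11001100110011
101010101010101
1111111111111111
10000000000000001
110000000000000011
1010000000000000101
11110000000000001111
100010000000000010001
1100110000000000110011
10101010000000001010101
111111110000000011111111
1000000010000000100000001
11000000110000001100000011
101000001010000010100000101
1111000011110000111100001111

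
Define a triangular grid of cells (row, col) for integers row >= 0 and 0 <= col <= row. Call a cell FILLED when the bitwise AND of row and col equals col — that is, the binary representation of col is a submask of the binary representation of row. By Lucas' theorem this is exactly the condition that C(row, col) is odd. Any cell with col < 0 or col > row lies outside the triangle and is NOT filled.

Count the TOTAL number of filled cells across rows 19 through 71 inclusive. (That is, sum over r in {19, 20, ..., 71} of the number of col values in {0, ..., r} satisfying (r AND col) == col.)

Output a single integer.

r19=10011 pc3: +8 =8
r20=10100 pc2: +4 =12
r21=10101 pc3: +8 =20
r22=10110 pc3: +8 =28
r23=10111 pc4: +16 =44
r24=11000 pc2: +4 =48
r25=11001 pc3: +8 =56
r26=11010 pc3: +8 =64
r27=11011 pc4: +16 =80
r28=11100 pc3: +8 =88
r29=11101 pc4: +16 =104
r30=11110 pc4: +16 =120
r31=11111 pc5: +32 =152
r32=100000 pc1: +2 =154
r33=100001 pc2: +4 =158
r34=100010 pc2: +4 =162
r35=100011 pc3: +8 =170
r36=100100 pc2: +4 =174
r37=100101 pc3: +8 =182
r38=100110 pc3: +8 =190
r39=100111 pc4: +16 =206
r40=101000 pc2: +4 =210
r41=101001 pc3: +8 =218
r42=101010 pc3: +8 =226
r43=101011 pc4: +16 =242
r44=101100 pc3: +8 =250
r45=101101 pc4: +16 =266
r46=101110 pc4: +16 =282
r47=101111 pc5: +32 =314
r48=110000 pc2: +4 =318
r49=110001 pc3: +8 =326
r50=110010 pc3: +8 =334
r51=110011 pc4: +16 =350
r52=110100 pc3: +8 =358
r53=110101 pc4: +16 =374
r54=110110 pc4: +16 =390
r55=110111 pc5: +32 =422
r56=111000 pc3: +8 =430
r57=111001 pc4: +16 =446
r58=111010 pc4: +16 =462
r59=111011 pc5: +32 =494
r60=111100 pc4: +16 =510
r61=111101 pc5: +32 =542
r62=111110 pc5: +32 =574
r63=111111 pc6: +64 =638
r64=1000000 pc1: +2 =640
r65=1000001 pc2: +4 =644
r66=1000010 pc2: +4 =648
r67=1000011 pc3: +8 =656
r68=1000100 pc2: +4 =660
r69=1000101 pc3: +8 =668
r70=1000110 pc3: +8 =676
r71=1000111 pc4: +16 =692

Answer: 692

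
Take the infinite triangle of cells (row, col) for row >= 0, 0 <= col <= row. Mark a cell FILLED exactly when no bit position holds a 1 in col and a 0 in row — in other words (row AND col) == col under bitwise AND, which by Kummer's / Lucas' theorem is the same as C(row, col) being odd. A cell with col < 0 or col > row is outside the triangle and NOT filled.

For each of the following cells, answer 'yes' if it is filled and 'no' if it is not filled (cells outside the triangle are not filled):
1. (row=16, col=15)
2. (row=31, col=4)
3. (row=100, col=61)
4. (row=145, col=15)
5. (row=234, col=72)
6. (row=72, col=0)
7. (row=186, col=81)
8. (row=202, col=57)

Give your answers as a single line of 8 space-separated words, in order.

Answer: no yes no no yes yes no no

Derivation:
(16,15): row=0b10000, col=0b1111, row AND col = 0b0 = 0; 0 != 15 -> empty
(31,4): row=0b11111, col=0b100, row AND col = 0b100 = 4; 4 == 4 -> filled
(100,61): row=0b1100100, col=0b111101, row AND col = 0b100100 = 36; 36 != 61 -> empty
(145,15): row=0b10010001, col=0b1111, row AND col = 0b1 = 1; 1 != 15 -> empty
(234,72): row=0b11101010, col=0b1001000, row AND col = 0b1001000 = 72; 72 == 72 -> filled
(72,0): row=0b1001000, col=0b0, row AND col = 0b0 = 0; 0 == 0 -> filled
(186,81): row=0b10111010, col=0b1010001, row AND col = 0b10000 = 16; 16 != 81 -> empty
(202,57): row=0b11001010, col=0b111001, row AND col = 0b1000 = 8; 8 != 57 -> empty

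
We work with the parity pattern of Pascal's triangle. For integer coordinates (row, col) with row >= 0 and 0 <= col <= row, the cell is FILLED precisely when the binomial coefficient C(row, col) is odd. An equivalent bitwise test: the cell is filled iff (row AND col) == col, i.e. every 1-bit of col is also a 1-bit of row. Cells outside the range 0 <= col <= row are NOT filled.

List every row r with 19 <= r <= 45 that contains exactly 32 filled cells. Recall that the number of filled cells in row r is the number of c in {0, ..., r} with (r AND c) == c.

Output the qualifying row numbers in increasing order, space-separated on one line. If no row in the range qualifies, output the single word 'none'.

Row r has 2^popcount(r) filled cells, so we need popcount(r) = log2(32) = 5.
Scan r = 19..45 and keep those with exactly 5 one-bits:
r=19=10011 popcount=3 -> skip
r=20=10100 popcount=2 -> skip
r=21=10101 popcount=3 -> skip
r=22=10110 popcount=3 -> skip
r=23=10111 popcount=4 -> skip
r=24=11000 popcount=2 -> skip
r=25=11001 popcount=3 -> skip
r=26=11010 popcount=3 -> skip
r=27=11011 popcount=4 -> skip
r=28=11100 popcount=3 -> skip
r=29=11101 popcount=4 -> skip
r=30=11110 popcount=4 -> skip
r=31=11111 popcount=5 -> KEEP
r=32=100000 popcount=1 -> skip
r=33=100001 popcount=2 -> skip
r=34=100010 popcount=2 -> skip
r=35=100011 popcount=3 -> skip
r=36=100100 popcount=2 -> skip
r=37=100101 popcount=3 -> skip
r=38=100110 popcount=3 -> skip
r=39=100111 popcount=4 -> skip
r=40=101000 popcount=2 -> skip
r=41=101001 popcount=3 -> skip
r=42=101010 popcount=3 -> skip
r=43=101011 popcount=4 -> skip
r=44=101100 popcount=3 -> skip
r=45=101101 popcount=4 -> skip
Kept rows: 31

Answer: 31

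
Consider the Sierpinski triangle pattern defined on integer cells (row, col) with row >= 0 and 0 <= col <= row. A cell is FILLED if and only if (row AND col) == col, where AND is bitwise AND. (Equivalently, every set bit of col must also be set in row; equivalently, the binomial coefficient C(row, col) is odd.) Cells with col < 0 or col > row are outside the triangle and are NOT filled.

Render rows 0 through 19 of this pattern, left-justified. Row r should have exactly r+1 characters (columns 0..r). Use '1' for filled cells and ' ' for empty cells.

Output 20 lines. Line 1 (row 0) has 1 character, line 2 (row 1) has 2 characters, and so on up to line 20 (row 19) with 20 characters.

Answer: 1
11
1 1
1111
1   1
11  11
1 1 1 1
11111111
1       1
11      11
1 1     1 1
1111    1111
1   1   1   1
11  11  11  11
1 1 1 1 1 1 1 1
1111111111111111
1               1
11              11
1 1             1 1
1111            1111

Derivation:
r0=0: 1
r1=1: 11
r2=10: 1 1
r3=11: 1111
r4=100: 1   1
r5=101: 11  11
r6=110: 1 1 1 1
r7=111: 11111111
r8=1000: 1       1
r9=1001: 11      11
r10=1010: 1 1     1 1
r11=1011: 1111    1111
r12=1100: 1   1   1   1
r13=1101: 11  11  11  11
r14=1110: 1 1 1 1 1 1 1 1
r15=1111: 1111111111111111
r16=10000: 1               1
r17=10001: 11              11
r18=10010: 1 1             1 1
r19=10011: 1111            1111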